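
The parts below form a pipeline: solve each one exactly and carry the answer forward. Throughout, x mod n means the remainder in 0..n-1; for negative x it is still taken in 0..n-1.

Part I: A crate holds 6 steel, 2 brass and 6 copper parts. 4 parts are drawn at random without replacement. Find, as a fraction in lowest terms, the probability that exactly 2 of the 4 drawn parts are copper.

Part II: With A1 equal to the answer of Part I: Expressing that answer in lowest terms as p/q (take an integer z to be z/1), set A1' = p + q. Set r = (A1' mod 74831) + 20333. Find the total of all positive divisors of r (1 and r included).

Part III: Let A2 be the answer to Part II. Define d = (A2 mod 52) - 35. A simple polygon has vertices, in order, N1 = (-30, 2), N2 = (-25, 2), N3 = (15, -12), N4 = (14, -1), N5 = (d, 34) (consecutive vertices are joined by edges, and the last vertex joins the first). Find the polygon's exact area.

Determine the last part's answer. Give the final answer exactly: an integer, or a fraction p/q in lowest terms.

920

Part I: total draws C(14,4) = 1001; favorable C(6,2)*C(8,2) = 420; P = 60/143; answer 60/143
Part II: A1 = 60/143; threaded value p + q = 203; r = 20536; 20536 = 2^3 * 17 * 151; sigma = (1 + 2 + 4 + 8) * (1 + 17) * (1 + 151) = 15 * 18 * 152 = 41040; answer 41040
Part III: A2 = 41040; d = -23; cross terms: (-30*2 - -25*2)=-10, (-25*-12 - 15*2)=270, (15*-1 - 14*-12)=153, (14*34 - -23*-1)=453, (-23*2 - -30*34)=974; twice the area = |1840| = 1840; area = 920; answer 920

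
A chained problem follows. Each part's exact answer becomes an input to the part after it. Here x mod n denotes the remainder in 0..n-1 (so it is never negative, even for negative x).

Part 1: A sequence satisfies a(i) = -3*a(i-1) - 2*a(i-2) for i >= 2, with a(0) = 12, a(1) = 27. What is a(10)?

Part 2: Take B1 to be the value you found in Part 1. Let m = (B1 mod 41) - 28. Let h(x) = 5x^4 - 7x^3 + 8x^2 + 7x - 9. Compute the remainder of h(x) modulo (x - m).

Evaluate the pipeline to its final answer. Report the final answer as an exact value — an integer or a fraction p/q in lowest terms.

859051

Part 1: a(2) = -3*(27) - 2*(12) = -105; iterating: a(2)=-105, a(3)=261, a(4)=-573, a(5)=1197, a(6)=-2445, a(7)=4941, a(8)=-9933, a(9)=19917, a(10)=-39885; answer -39885
Part 2: B1 = -39885; m = -20; remainder = value at the root: 5*(-20)^4 - 7*(-20)^3 + 8*(-20)^2 + 7*(-20)^1 - 9 = (800000) + (56000) + (3200) + (-140) + (-9) = 859051; answer 859051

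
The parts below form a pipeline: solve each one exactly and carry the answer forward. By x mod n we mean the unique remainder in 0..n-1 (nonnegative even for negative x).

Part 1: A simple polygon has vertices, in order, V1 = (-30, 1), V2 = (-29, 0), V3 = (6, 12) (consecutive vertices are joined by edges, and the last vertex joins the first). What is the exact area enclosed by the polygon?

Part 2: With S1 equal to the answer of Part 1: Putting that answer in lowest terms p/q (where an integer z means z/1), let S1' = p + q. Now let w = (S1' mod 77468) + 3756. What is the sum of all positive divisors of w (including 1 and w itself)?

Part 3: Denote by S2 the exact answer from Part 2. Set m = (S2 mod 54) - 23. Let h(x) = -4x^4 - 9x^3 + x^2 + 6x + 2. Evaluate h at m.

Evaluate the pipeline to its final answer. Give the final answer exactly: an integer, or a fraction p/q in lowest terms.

Part 1: cross terms: (-30*0 - -29*1)=29, (-29*12 - 6*0)=-348, (6*1 - -30*12)=366; twice the area = |47| = 47; area = 47/2; answer 47/2
Part 2: S1 = 47/2; threaded value p + q = 49; w = 3805; 3805 = 5 * 761; sigma = (1 + 5) * (1 + 761) = 6 * 762 = 4572; answer 4572
Part 3: S2 = 4572; m = 13; -4*(13)^4 - 9*(13)^3 + 1*(13)^2 + 6*(13)^1 + 2 = (-114244) + (-19773) + (169) + (78) + (2) = -133768; answer -133768

-133768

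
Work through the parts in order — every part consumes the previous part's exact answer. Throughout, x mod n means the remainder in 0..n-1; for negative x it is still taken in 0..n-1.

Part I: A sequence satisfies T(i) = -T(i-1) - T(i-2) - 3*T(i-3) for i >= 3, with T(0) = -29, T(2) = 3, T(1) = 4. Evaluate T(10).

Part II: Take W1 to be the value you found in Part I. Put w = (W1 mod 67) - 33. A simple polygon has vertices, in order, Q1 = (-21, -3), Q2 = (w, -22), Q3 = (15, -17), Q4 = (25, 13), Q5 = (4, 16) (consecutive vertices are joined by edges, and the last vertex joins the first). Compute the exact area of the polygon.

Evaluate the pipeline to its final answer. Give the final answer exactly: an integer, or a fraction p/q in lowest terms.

Part I: T(3) = -1*(3) - 1*(4) - 3*(-29) = 80; iterating: T(3)=80, T(4)=-95, T(5)=6, T(6)=-151, T(7)=430, T(8)=-297, T(9)=320, T(10)=-1313; answer -1313
Part II: W1 = -1313; w = -6; cross terms: (-21*-22 - -6*-3)=444, (-6*-17 - 15*-22)=432, (15*13 - 25*-17)=620, (25*16 - 4*13)=348, (4*-3 - -21*16)=324; twice the area = |2168| = 2168; area = 1084; answer 1084

1084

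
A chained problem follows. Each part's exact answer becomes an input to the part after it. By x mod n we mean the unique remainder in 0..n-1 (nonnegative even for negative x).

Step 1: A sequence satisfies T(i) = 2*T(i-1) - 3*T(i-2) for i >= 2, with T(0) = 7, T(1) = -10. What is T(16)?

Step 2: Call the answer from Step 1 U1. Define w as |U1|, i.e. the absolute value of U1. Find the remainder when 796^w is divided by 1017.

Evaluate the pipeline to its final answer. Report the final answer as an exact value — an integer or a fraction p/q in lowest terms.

Step 1: T(2) = 2*(-10) - 3*(7) = -41; iterating: T(2)=-41, T(3)=-52, T(4)=19, T(5)=194, T(6)=331, T(7)=80, T(8)=-833, T(9)=-1906, T(10)=-1313, T(11)=3092, T(12)=10123, T(13)=10970, T(14)=-8429, T(15)=-49768, T(16)=-74249; answer -74249
Step 2: U1 = -74249; w = 74249; squarings mod 1017: 796^1=796, 796^2=25, 796^4=625, 796^8=97, 796^16=256, 796^32=448, 796^64=355, 796^128=934, 796^256=787, 796^512=16, 796^1024=256, 796^2048=448, 796^4096=355, 796^8192=934, 796^16384=787, 796^32768=16, 796^65536=256; 796^74249 = 796^1 * 796^8 * 796^512 * 796^8192 * 796^65536 = 826 (mod 1017); answer 826

826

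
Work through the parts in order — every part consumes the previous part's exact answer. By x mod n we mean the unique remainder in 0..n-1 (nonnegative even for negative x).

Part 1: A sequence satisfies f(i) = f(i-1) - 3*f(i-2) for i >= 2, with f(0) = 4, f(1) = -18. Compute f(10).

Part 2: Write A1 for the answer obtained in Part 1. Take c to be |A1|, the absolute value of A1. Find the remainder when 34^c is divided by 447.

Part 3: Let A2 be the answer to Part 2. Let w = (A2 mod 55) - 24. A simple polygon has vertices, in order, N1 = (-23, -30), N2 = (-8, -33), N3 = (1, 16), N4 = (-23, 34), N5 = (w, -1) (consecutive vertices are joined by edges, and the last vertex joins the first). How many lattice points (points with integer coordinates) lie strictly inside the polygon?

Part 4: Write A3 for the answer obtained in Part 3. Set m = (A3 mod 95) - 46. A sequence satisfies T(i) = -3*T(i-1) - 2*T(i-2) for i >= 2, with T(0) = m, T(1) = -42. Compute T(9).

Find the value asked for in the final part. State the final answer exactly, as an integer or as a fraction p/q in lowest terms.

-43392

Part 1: f(2) = 1*(-18) - 3*(4) = -30; iterating: f(2)=-30, f(3)=24, f(4)=114, f(5)=42, f(6)=-300, f(7)=-426, f(8)=474, f(9)=1752, f(10)=330; answer 330
Part 2: A1 = 330; c = 330; squarings mod 447: 34^1=34, 34^2=262, 34^4=253, 34^8=88, 34^16=145, 34^32=16, 34^64=256, 34^128=274, 34^256=427; 34^330 = 34^2 * 34^8 * 34^64 * 34^256 = 169 (mod 447); answer 169
Part 3: A2 = 169; w = -20; cross terms: (-23*-33 - -8*-30)=519, (-8*16 - 1*-33)=-95, (1*34 - -23*16)=402, (-23*-1 - -20*34)=703, (-20*-30 - -23*-1)=577; twice the area = |2106| = 2106; area = 1053; boundary points = 3 + 1 + 6 + 1 + 1 = 12; strictly interior points = area - boundary/2 + 1 = 1048; answer 1048
Part 4: A3 = 1048; m = -43; T(2) = -3*(-42) - 2*(-43) = 212; iterating: T(2)=212, T(3)=-552, T(4)=1232, T(5)=-2592, T(6)=5312, T(7)=-10752, T(8)=21632, T(9)=-43392; answer -43392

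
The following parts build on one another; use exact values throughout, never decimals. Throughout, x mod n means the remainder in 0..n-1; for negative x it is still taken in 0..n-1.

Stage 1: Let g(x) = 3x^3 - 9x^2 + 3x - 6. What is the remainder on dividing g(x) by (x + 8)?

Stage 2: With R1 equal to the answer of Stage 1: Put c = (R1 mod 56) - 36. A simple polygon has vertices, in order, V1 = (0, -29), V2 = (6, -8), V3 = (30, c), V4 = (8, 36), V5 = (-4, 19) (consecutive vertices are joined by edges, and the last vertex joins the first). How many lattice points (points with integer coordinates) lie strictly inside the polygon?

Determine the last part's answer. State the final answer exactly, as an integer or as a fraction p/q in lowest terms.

Stage 1: remainder = value at the root: 3*(-8)^3 - 9*(-8)^2 + 3*(-8)^1 - 6 = (-1536) + (-576) + (-24) + (-6) = -2142; answer -2142
Stage 2: R1 = -2142; c = 6; cross terms: (0*-8 - 6*-29)=174, (6*6 - 30*-8)=276, (30*36 - 8*6)=1032, (8*19 - -4*36)=296, (-4*-29 - 0*19)=116; twice the area = |1894| = 1894; area = 947; boundary points = 3 + 2 + 2 + 1 + 4 = 12; strictly interior points = area - boundary/2 + 1 = 942; answer 942

942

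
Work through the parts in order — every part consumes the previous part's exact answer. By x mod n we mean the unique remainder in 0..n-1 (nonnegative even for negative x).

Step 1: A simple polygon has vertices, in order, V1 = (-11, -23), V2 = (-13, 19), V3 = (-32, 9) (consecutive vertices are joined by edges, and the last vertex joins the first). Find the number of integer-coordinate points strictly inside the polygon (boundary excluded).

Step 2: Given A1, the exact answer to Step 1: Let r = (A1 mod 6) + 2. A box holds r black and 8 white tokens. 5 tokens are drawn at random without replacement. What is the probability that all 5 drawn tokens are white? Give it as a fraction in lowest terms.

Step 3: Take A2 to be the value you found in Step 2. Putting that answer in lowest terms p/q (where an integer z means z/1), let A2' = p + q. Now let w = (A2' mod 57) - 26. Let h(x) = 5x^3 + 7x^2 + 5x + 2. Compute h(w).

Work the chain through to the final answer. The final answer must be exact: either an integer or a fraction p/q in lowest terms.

-15373

Step 1: cross terms: (-11*19 - -13*-23)=-508, (-13*9 - -32*19)=491, (-32*-23 - -11*9)=835; twice the area = |818| = 818; area = 409; boundary points = 2 + 1 + 1 = 4; strictly interior points = area - boundary/2 + 1 = 408; answer 408
Step 2: A1 = 408; r = 2; total draws C(10,5) = 252; favorable C(8,5) = 56; P = 2/9; answer 2/9
Step 3: A2 = 2/9; threaded value p + q = 11; w = -15; 5*(-15)^3 + 7*(-15)^2 + 5*(-15)^1 + 2 = (-16875) + (1575) + (-75) + (2) = -15373; answer -15373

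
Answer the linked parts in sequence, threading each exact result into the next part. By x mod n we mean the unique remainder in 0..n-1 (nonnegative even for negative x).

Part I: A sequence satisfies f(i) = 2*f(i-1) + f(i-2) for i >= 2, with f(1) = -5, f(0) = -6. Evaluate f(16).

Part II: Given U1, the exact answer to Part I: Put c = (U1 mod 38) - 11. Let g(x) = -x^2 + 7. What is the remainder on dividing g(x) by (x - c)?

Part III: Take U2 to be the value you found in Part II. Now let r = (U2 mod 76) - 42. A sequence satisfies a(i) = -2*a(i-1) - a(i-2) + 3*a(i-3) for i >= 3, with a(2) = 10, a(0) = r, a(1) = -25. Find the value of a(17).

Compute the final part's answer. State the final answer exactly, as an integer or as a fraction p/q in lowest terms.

Part I: f(2) = 2*(-5) + 1*(-6) = -16; iterating: f(2)=-16, f(3)=-37, f(4)=-90, f(5)=-217, f(6)=-524, f(7)=-1265, f(8)=-3054, f(9)=-7373, f(10)=-17800, f(11)=-42973, f(12)=-103746, f(13)=-250465, f(14)=-604676, f(15)=-1459817, f(16)=-3524310; answer -3524310
Part II: U1 = -3524310; c = -11; remainder = value at the root: -1*(-11)^2 + 7 = (-121) + (7) = -114; answer -114
Part III: U2 = -114; r = -4; a(3) = -2*(10) - 1*(-25) + 3*(-4) = -7; iterating: a(3)=-7, a(4)=-71, a(5)=179, a(6)=-308, a(7)=224, a(8)=397, a(9)=-1942, a(10)=4159, a(11)=-5185, a(12)=385, a(13)=16892, a(14)=-49724, a(15)=83711, a(16)=-67022, a(17)=-98839; answer -98839

-98839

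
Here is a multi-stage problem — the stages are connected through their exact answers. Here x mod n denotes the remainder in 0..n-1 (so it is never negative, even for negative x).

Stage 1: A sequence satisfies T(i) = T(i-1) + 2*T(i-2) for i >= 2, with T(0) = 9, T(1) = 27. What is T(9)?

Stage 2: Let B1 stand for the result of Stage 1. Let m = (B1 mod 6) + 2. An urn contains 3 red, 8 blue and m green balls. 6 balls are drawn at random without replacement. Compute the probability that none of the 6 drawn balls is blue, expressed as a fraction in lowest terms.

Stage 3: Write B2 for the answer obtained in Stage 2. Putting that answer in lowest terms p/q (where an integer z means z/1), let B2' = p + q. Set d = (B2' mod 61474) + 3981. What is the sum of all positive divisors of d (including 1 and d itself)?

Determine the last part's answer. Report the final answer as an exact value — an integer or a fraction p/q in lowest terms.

Stage 1: T(2) = 1*(27) + 2*(9) = 45; iterating: T(2)=45, T(3)=99, T(4)=189, T(5)=387, T(6)=765, T(7)=1539, T(8)=3069, T(9)=6147; answer 6147
Stage 2: B1 = 6147; m = 5; total draws C(16,6) = 8008; favorable C(8,6) = 28; P = 1/286; answer 1/286
Stage 3: B2 = 1/286; threaded value p + q = 287; d = 4268; 4268 = 2^2 * 11 * 97; sigma = (1 + 2 + 4) * (1 + 11) * (1 + 97) = 7 * 12 * 98 = 8232; answer 8232

8232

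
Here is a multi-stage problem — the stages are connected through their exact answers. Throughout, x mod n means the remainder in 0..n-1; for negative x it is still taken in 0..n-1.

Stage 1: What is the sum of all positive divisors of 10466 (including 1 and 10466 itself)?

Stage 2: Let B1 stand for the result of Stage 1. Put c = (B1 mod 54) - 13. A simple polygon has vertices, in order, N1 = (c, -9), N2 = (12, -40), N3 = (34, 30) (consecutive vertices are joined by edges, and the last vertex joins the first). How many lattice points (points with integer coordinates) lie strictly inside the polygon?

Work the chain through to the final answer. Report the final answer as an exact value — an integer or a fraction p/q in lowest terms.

Stage 1: 10466 = 2 * 5233; sigma = (1 + 2) * (1 + 5233) = 3 * 5234 = 15702; answer 15702
Stage 2: B1 = 15702; c = 29; cross terms: (29*-40 - 12*-9)=-1052, (12*30 - 34*-40)=1720, (34*-9 - 29*30)=-1176; twice the area = |-508| = 508; area = 254; boundary points = 1 + 2 + 1 = 4; strictly interior points = area - boundary/2 + 1 = 253; answer 253

253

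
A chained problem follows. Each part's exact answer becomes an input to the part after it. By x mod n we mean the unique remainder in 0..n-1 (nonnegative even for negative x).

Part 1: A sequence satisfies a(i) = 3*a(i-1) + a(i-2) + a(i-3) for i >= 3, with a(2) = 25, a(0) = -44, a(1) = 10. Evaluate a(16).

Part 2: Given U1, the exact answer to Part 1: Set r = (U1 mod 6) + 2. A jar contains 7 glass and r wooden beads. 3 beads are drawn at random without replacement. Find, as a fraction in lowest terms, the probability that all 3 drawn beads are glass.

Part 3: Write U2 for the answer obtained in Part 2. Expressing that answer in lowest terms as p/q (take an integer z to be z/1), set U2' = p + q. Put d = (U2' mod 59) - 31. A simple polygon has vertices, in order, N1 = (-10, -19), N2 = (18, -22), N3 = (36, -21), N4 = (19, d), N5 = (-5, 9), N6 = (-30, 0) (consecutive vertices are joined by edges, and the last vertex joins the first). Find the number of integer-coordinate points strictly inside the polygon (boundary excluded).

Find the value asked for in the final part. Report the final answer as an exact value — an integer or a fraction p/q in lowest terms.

Part 1: a(3) = 3*(25) + 1*(10) + 1*(-44) = 41; iterating: a(3)=41, a(4)=158, a(5)=540, a(6)=1819, a(7)=6155, a(8)=20824, a(9)=70446, a(10)=238317, a(11)=806221, a(12)=2727426, a(13)=9226816, a(14)=31214095, a(15)=105596527, a(16)=357230492; answer 357230492
Part 2: U1 = 357230492; r = 4; total draws C(11,3) = 165; favorable C(7,3) = 35; P = 7/33; answer 7/33
Part 3: U2 = 7/33; threaded value p + q = 40; d = 9; cross terms: (-10*-22 - 18*-19)=562, (18*-21 - 36*-22)=414, (36*9 - 19*-21)=723, (19*9 - -5*9)=216, (-5*0 - -30*9)=270, (-30*-19 - -10*0)=570; twice the area = |2755| = 2755; area = 2755/2; boundary points = 1 + 1 + 1 + 24 + 1 + 1 = 29; strictly interior points = area - boundary/2 + 1 = 1364; answer 1364

1364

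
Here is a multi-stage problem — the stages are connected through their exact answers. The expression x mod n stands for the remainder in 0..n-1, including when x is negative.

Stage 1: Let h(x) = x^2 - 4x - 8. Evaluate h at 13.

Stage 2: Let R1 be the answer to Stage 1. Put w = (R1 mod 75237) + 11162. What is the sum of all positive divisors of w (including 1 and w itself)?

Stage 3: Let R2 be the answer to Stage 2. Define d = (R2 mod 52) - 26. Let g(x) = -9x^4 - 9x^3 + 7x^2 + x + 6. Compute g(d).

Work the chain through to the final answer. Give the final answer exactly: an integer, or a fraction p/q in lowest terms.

Stage 1: 1*(13)^2 - 4*(13)^1 - 8 = (169) + (-52) + (-8) = 109; answer 109
Stage 2: R1 = 109; w = 11271; 11271 = 3 * 13 * 17^2; sigma = (1 + 3) * (1 + 13) * (1 + 17 + 289) = 4 * 14 * 307 = 17192; answer 17192
Stage 3: R2 = 17192; d = 6; -9*(6)^4 - 9*(6)^3 + 7*(6)^2 + 1*(6)^1 + 6 = (-11664) + (-1944) + (252) + (6) + (6) = -13344; answer -13344

-13344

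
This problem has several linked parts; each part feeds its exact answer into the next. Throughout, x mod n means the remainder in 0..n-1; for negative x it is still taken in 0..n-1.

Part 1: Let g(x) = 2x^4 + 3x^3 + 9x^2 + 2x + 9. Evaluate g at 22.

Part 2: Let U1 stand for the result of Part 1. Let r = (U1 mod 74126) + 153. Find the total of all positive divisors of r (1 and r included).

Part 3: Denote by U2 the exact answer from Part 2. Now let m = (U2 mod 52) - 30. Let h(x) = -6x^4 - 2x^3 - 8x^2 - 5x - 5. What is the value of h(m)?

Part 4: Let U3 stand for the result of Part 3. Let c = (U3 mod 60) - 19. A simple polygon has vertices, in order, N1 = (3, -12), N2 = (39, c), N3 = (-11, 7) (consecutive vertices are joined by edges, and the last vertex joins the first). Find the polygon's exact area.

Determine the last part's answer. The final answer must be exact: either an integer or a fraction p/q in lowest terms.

Part 1: 2*(22)^4 + 3*(22)^3 + 9*(22)^2 + 2*(22)^1 + 9 = (468512) + (31944) + (4356) + (44) + (9) = 504865; answer 504865
Part 2: U1 = 504865; r = 60262; 60262 = 2 * 29 * 1039; sigma = (1 + 2) * (1 + 29) * (1 + 1039) = 3 * 30 * 1040 = 93600; answer 93600
Part 3: U2 = 93600; m = -30; -6*(-30)^4 - 2*(-30)^3 - 8*(-30)^2 - 5*(-30)^1 - 5 = (-4860000) + (54000) + (-7200) + (150) + (-5) = -4813055; answer -4813055
Part 4: U3 = -4813055; c = 6; cross terms: (3*6 - 39*-12)=486, (39*7 - -11*6)=339, (-11*-12 - 3*7)=111; twice the area = |936| = 936; area = 468; answer 468

468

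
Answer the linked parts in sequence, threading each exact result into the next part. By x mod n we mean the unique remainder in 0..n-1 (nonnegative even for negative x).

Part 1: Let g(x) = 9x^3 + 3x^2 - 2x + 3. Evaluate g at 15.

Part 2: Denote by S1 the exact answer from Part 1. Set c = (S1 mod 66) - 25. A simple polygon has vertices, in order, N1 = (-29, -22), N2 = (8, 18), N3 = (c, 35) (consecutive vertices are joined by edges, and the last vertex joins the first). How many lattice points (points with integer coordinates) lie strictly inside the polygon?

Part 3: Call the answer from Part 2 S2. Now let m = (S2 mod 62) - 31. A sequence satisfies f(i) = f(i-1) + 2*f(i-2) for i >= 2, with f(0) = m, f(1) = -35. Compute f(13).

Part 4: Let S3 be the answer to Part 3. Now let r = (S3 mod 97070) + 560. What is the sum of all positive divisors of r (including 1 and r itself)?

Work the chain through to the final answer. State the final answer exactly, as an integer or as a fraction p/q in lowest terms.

Part 1: 9*(15)^3 + 3*(15)^2 - 2*(15)^1 + 3 = (30375) + (675) + (-30) + (3) = 31023; answer 31023
Part 2: S1 = 31023; c = -22; cross terms: (-29*18 - 8*-22)=-346, (8*35 - -22*18)=676, (-22*-22 - -29*35)=1499; twice the area = |1829| = 1829; area = 1829/2; boundary points = 1 + 1 + 1 = 3; strictly interior points = area - boundary/2 + 1 = 914; answer 914
Part 3: S2 = 914; m = 15; f(2) = 1*(-35) + 2*(15) = -5; iterating: f(2)=-5, f(3)=-75, f(4)=-85, f(5)=-235, f(6)=-405, f(7)=-875, f(8)=-1685, f(9)=-3435, f(10)=-6805, f(11)=-13675, f(12)=-27285, f(13)=-54635; answer -54635
Part 4: S3 = -54635; r = 42995; 42995 = 5 * 8599; sigma = (1 + 5) * (1 + 8599) = 6 * 8600 = 51600; answer 51600

51600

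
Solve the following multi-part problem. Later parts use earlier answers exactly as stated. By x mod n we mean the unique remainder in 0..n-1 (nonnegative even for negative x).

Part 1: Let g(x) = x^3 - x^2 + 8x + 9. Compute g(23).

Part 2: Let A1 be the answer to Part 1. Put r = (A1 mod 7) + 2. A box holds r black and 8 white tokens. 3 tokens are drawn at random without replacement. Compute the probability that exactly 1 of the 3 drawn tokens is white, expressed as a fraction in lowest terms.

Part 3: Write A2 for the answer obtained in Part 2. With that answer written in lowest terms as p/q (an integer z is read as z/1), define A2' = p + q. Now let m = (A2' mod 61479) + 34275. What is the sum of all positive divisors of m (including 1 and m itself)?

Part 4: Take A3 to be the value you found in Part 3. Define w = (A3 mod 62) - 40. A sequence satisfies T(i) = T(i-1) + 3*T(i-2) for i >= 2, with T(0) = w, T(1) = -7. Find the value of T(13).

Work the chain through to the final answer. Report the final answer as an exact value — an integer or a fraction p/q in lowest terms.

-764743

Part 1: 1*(23)^3 - 1*(23)^2 + 8*(23)^1 + 9 = (12167) + (-529) + (184) + (9) = 11831; answer 11831
Part 2: A1 = 11831; r = 3; total draws C(11,3) = 165; favorable C(8,1)*C(3,2) = 24; P = 8/55; answer 8/55
Part 3: A2 = 8/55; threaded value p + q = 63; m = 34338; 34338 = 2 * 3 * 59 * 97; sigma = (1 + 2) * (1 + 3) * (1 + 59) * (1 + 97) = 3 * 4 * 60 * 98 = 70560; answer 70560
Part 4: A3 = 70560; w = -36; T(2) = 1*(-7) + 3*(-36) = -115; iterating: T(2)=-115, T(3)=-136, T(4)=-481, T(5)=-889, T(6)=-2332, T(7)=-4999, T(8)=-11995, T(9)=-26992, T(10)=-62977, T(11)=-143953, T(12)=-332884, T(13)=-764743; answer -764743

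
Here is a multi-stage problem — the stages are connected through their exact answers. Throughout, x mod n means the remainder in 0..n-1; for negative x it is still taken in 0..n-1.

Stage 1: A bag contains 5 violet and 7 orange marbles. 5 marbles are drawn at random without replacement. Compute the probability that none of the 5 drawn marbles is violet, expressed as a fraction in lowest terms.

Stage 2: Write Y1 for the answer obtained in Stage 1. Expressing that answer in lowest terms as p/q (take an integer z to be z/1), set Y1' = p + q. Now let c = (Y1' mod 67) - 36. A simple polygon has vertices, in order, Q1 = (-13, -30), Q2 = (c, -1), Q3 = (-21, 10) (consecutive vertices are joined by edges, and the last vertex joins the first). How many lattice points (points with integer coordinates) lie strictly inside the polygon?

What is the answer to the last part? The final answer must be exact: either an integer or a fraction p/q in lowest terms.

280

Stage 1: total draws C(12,5) = 792; favorable C(7,5) = 21; P = 7/264; answer 7/264
Stage 2: Y1 = 7/264; threaded value p + q = 271; c = -33; cross terms: (-13*-1 - -33*-30)=-977, (-33*10 - -21*-1)=-351, (-21*-30 - -13*10)=760; twice the area = |-568| = 568; area = 284; boundary points = 1 + 1 + 8 = 10; strictly interior points = area - boundary/2 + 1 = 280; answer 280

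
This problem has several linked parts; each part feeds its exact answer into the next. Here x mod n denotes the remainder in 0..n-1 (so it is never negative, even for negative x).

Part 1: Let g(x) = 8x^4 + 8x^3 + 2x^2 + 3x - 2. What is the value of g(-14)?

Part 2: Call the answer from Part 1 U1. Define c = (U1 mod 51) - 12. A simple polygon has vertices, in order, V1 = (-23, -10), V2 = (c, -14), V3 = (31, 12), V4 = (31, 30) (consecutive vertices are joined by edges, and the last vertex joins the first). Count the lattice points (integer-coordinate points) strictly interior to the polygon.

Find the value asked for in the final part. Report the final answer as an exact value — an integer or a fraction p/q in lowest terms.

Part 1: 8*(-14)^4 + 8*(-14)^3 + 2*(-14)^2 + 3*(-14)^1 - 2 = (307328) + (-21952) + (392) + (-42) + (-2) = 285724; answer 285724
Part 2: U1 = 285724; c = 10; cross terms: (-23*-14 - 10*-10)=422, (10*12 - 31*-14)=554, (31*30 - 31*12)=558, (31*-10 - -23*30)=380; twice the area = |1914| = 1914; area = 957; boundary points = 1 + 1 + 18 + 2 = 22; strictly interior points = area - boundary/2 + 1 = 947; answer 947

947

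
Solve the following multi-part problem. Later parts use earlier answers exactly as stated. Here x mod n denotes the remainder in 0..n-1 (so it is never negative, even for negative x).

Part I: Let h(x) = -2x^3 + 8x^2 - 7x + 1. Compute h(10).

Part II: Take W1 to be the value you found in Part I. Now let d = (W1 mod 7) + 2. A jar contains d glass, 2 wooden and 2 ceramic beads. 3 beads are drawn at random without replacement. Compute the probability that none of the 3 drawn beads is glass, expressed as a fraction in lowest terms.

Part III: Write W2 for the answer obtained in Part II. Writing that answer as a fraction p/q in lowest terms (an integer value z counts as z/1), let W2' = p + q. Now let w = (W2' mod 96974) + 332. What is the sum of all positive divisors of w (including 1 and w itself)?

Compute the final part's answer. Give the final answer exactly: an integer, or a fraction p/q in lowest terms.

Part I: -2*(10)^3 + 8*(10)^2 - 7*(10)^1 + 1 = (-2000) + (800) + (-70) + (1) = -1269; answer -1269
Part II: W1 = -1269; d = 7; total draws C(11,3) = 165; favorable C(4,3) = 4; P = 4/165; answer 4/165
Part III: W2 = 4/165; threaded value p + q = 169; w = 501; 501 = 3 * 167; sigma = (1 + 3) * (1 + 167) = 4 * 168 = 672; answer 672

672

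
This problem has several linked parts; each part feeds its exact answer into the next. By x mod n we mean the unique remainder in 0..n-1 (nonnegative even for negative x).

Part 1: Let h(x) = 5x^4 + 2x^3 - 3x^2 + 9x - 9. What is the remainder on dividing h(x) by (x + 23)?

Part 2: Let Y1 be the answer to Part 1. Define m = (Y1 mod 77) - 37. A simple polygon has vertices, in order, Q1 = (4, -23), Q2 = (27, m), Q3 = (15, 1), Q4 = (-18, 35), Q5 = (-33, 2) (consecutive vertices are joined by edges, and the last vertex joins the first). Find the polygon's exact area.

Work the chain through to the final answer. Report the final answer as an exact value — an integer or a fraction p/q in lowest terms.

1712

Part 1: remainder = value at the root: 5*(-23)^4 + 2*(-23)^3 - 3*(-23)^2 + 9*(-23)^1 - 9 = (1399205) + (-24334) + (-1587) + (-207) + (-9) = 1373068; answer 1373068
Part 2: Y1 = 1373068; m = -33; cross terms: (4*-33 - 27*-23)=489, (27*1 - 15*-33)=522, (15*35 - -18*1)=543, (-18*2 - -33*35)=1119, (-33*-23 - 4*2)=751; twice the area = |3424| = 3424; area = 1712; answer 1712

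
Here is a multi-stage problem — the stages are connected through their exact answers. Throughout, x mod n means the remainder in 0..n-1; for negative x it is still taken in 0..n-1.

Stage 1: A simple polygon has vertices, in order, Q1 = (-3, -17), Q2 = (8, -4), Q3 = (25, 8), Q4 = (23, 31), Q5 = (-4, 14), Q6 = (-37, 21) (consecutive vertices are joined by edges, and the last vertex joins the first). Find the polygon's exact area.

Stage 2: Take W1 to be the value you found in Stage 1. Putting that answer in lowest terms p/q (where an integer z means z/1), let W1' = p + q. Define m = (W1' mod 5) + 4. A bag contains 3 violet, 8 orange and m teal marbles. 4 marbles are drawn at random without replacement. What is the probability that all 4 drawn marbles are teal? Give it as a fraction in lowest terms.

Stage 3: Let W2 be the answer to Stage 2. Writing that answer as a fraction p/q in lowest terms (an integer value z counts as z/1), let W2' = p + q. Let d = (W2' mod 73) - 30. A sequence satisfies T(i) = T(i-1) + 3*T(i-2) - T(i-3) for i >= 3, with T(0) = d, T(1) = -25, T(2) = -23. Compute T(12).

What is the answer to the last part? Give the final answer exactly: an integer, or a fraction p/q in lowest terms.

-91321

Stage 1: cross terms: (-3*-4 - 8*-17)=148, (8*8 - 25*-4)=164, (25*31 - 23*8)=591, (23*14 - -4*31)=446, (-4*21 - -37*14)=434, (-37*-17 - -3*21)=692; twice the area = |2475| = 2475; area = 2475/2; answer 2475/2
Stage 2: W1 = 2475/2; threaded value p + q = 2477; m = 6; total draws C(17,4) = 2380; favorable C(6,4) = 15; P = 3/476; answer 3/476
Stage 3: W2 = 3/476; threaded value p + q = 479; d = 11; T(3) = 1*(-23) + 3*(-25) - 1*(11) = -109; iterating: T(3)=-109, T(4)=-153, T(5)=-457, T(6)=-807, T(7)=-2025, T(8)=-3989, T(9)=-9257, T(10)=-19199, T(11)=-42981, T(12)=-91321; answer -91321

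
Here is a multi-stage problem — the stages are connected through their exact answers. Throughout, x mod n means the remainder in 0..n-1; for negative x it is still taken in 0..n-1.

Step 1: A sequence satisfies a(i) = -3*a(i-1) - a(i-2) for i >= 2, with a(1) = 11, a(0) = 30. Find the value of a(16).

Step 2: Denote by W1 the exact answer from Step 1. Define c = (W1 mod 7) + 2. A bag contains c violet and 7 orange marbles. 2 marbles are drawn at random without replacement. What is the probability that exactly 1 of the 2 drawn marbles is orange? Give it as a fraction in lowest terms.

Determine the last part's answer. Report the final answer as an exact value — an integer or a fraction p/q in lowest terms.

28/55

Step 1: a(2) = -3*(11) - 1*(30) = -63; iterating: a(2)=-63, a(3)=178, a(4)=-471, a(5)=1235, a(6)=-3234, a(7)=8467, a(8)=-22167, a(9)=58034, a(10)=-151935, a(11)=397771, a(12)=-1041378, a(13)=2726363, a(14)=-7137711, a(15)=18686770, a(16)=-48922599; answer -48922599
Step 2: W1 = -48922599; c = 4; total draws C(11,2) = 55; favorable C(7,1)*C(4,1) = 28; P = 28/55; answer 28/55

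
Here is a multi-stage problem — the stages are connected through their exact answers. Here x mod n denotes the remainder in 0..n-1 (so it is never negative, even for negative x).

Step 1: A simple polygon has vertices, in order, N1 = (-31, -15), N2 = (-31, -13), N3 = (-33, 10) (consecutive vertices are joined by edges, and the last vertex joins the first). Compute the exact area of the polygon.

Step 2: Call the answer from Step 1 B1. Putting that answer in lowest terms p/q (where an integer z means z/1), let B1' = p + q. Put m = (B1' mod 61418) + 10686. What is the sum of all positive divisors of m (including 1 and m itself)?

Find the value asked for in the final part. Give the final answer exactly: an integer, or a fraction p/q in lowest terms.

Step 1: cross terms: (-31*-13 - -31*-15)=-62, (-31*10 - -33*-13)=-739, (-33*-15 - -31*10)=805; twice the area = |4| = 4; area = 2; answer 2
Step 2: B1 = 2; threaded value p + q = 3; m = 10689; 10689 = 3 * 7 * 509; sigma = (1 + 3) * (1 + 7) * (1 + 509) = 4 * 8 * 510 = 16320; answer 16320

16320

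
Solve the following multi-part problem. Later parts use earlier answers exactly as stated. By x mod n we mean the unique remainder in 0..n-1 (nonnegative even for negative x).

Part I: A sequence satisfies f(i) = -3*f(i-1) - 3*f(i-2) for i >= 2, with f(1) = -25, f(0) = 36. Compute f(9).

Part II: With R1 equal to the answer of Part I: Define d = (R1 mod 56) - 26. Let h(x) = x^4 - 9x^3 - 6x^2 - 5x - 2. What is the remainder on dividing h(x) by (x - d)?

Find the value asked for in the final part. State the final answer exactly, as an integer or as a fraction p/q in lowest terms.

229698

Part I: f(2) = -3*(-25) - 3*(36) = -33; iterating: f(2)=-33, f(3)=174, f(4)=-423, f(5)=747, f(6)=-972, f(7)=675, f(8)=891, f(9)=-4698; answer -4698
Part II: R1 = -4698; d = -20; remainder = value at the root: 1*(-20)^4 - 9*(-20)^3 - 6*(-20)^2 - 5*(-20)^1 - 2 = (160000) + (72000) + (-2400) + (100) + (-2) = 229698; answer 229698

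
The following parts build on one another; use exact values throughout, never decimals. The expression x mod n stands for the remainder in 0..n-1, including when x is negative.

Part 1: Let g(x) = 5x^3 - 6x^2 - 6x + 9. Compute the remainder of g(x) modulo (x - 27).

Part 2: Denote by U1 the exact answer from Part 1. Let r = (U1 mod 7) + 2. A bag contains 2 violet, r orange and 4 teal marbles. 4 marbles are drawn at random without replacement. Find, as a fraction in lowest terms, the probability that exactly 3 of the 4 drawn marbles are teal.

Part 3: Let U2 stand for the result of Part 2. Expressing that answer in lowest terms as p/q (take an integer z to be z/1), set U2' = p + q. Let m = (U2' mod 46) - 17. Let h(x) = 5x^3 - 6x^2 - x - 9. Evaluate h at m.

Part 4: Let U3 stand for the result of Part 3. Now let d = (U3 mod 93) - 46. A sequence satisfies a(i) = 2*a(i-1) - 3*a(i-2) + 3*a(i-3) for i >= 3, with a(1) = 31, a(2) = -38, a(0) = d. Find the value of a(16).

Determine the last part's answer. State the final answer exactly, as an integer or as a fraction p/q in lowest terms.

Part 1: remainder = value at the root: 5*(27)^3 - 6*(27)^2 - 6*(27)^1 + 9 = (98415) + (-4374) + (-162) + (9) = 93888; answer 93888
Part 2: U1 = 93888; r = 6; total draws C(12,4) = 495; favorable C(4,3)*C(8,1) = 32; P = 32/495; answer 32/495
Part 3: U2 = 32/495; threaded value p + q = 527; m = 4; 5*(4)^3 - 6*(4)^2 - 1*(4)^1 - 9 = (320) + (-96) + (-4) + (-9) = 211; answer 211
Part 4: U3 = 211; d = -21; a(3) = 2*(-38) - 3*(31) + 3*(-21) = -232; iterating: a(3)=-232, a(4)=-257, a(5)=68, a(6)=211, a(7)=-553, a(8)=-1535, a(9)=-778, a(10)=1390, a(11)=509, a(12)=-5486, a(13)=-8329, a(14)=1327, a(15)=11183, a(16)=-6602; answer -6602

-6602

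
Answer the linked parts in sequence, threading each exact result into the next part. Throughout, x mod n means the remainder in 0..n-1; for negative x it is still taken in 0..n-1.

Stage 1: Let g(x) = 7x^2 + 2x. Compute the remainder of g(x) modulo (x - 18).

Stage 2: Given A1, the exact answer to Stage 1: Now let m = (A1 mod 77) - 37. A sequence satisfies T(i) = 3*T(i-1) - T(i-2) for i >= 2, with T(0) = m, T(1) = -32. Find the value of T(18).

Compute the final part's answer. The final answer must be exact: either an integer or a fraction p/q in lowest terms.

Stage 1: remainder = value at the root: 7*(18)^2 + 2*(18)^1 = (2268) + (36) = 2304; answer 2304
Stage 2: A1 = 2304; m = 34; T(2) = 3*(-32) - 1*(34) = -130; iterating: T(2)=-130, T(3)=-358, T(4)=-944, T(5)=-2474, T(6)=-6478, T(7)=-16960, T(8)=-44402, T(9)=-116246, T(10)=-304336, T(11)=-796762, T(12)=-2085950, T(13)=-5461088, T(14)=-14297314, T(15)=-37430854, T(16)=-97995248, T(17)=-256554890, T(18)=-671669422; answer -671669422

-671669422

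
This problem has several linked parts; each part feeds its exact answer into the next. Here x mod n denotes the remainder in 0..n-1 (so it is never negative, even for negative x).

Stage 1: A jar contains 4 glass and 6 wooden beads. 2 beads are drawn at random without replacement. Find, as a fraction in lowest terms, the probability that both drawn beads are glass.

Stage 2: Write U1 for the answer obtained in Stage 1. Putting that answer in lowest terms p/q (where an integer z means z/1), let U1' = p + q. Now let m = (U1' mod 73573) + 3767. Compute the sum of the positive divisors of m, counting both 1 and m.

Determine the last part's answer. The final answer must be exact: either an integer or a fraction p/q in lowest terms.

Stage 1: total draws C(10,2) = 45; favorable C(4,2) = 6; P = 2/15; answer 2/15
Stage 2: U1 = 2/15; threaded value p + q = 17; m = 3784; 3784 = 2^3 * 11 * 43; sigma = (1 + 2 + 4 + 8) * (1 + 11) * (1 + 43) = 15 * 12 * 44 = 7920; answer 7920

7920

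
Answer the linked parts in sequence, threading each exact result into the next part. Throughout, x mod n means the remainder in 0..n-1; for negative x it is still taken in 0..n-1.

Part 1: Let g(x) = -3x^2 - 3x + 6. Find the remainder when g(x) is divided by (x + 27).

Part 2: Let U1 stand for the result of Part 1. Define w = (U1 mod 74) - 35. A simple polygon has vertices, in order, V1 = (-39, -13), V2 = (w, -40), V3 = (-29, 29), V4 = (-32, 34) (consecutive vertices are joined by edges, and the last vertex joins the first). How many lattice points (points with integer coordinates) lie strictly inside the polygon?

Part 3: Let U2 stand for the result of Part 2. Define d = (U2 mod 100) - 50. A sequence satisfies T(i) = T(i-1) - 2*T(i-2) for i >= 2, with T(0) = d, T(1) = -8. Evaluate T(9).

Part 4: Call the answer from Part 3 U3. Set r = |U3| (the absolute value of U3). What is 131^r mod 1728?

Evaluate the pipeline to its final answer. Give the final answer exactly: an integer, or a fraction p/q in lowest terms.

49

Part 1: remainder = value at the root: -3*(-27)^2 - 3*(-27)^1 + 6 = (-2187) + (81) + (6) = -2100; answer -2100
Part 2: U1 = -2100; w = 11; cross terms: (-39*-40 - 11*-13)=1703, (11*29 - -29*-40)=-841, (-29*34 - -32*29)=-58, (-32*-13 - -39*34)=1742; twice the area = |2546| = 2546; area = 1273; boundary points = 1 + 1 + 1 + 1 = 4; strictly interior points = area - boundary/2 + 1 = 1272; answer 1272
Part 3: U2 = 1272; d = 22; T(2) = 1*(-8) - 2*(22) = -52; iterating: T(2)=-52, T(3)=-36, T(4)=68, T(5)=140, T(6)=4, T(7)=-276, T(8)=-284, T(9)=268; answer 268
Part 4: U3 = 268; r = 268; squarings mod 1728: 131^1=131, 131^2=1609, 131^4=337, 131^8=1249, 131^16=1345, 131^32=1537, 131^64=193, 131^128=961, 131^256=769; 131^268 = 131^4 * 131^8 * 131^256 = 49 (mod 1728); answer 49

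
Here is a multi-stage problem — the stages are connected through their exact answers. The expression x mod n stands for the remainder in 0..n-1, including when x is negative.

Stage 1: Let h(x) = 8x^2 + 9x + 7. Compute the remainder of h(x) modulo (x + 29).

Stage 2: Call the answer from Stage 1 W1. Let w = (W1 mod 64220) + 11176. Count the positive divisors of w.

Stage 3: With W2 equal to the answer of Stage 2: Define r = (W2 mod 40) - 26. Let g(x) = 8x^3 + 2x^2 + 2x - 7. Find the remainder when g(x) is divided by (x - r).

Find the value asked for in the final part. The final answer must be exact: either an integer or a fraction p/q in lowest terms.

-21595

Stage 1: remainder = value at the root: 8*(-29)^2 + 9*(-29)^1 + 7 = (6728) + (-261) + (7) = 6474; answer 6474
Stage 2: W1 = 6474; w = 17650; 17650 = 2 * 5^2 * 353; number of divisors = (1+1) * (2+1) * (1+1) = 12; answer 12
Stage 3: W2 = 12; r = -14; remainder = value at the root: 8*(-14)^3 + 2*(-14)^2 + 2*(-14)^1 - 7 = (-21952) + (392) + (-28) + (-7) = -21595; answer -21595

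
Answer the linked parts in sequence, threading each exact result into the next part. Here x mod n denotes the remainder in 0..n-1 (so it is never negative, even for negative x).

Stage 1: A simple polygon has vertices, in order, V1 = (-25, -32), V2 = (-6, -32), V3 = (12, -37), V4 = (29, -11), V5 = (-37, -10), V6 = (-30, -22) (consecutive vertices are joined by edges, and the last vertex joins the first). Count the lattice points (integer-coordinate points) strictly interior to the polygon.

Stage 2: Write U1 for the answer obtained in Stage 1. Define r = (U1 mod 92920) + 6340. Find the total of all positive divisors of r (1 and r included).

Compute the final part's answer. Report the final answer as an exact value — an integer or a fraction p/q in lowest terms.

17280

Stage 1: cross terms: (-25*-32 - -6*-32)=608, (-6*-37 - 12*-32)=606, (12*-11 - 29*-37)=941, (29*-10 - -37*-11)=-697, (-37*-22 - -30*-10)=514, (-30*-32 - -25*-22)=410; twice the area = |2382| = 2382; area = 1191; boundary points = 19 + 1 + 1 + 1 + 1 + 5 = 28; strictly interior points = area - boundary/2 + 1 = 1178; answer 1178
Stage 2: U1 = 1178; r = 7518; 7518 = 2 * 3 * 7 * 179; sigma = (1 + 2) * (1 + 3) * (1 + 7) * (1 + 179) = 3 * 4 * 8 * 180 = 17280; answer 17280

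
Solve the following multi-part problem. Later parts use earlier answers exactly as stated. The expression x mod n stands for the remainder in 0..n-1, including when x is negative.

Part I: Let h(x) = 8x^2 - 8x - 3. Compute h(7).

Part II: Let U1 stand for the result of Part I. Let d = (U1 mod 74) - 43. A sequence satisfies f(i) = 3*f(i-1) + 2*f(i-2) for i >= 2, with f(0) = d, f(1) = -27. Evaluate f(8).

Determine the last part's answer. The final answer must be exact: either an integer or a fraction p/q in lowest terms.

-190689

Part I: 8*(7)^2 - 8*(7)^1 - 3 = (392) + (-56) + (-3) = 333; answer 333
Part II: U1 = 333; d = -6; f(2) = 3*(-27) + 2*(-6) = -93; iterating: f(2)=-93, f(3)=-333, f(4)=-1185, f(5)=-4221, f(6)=-15033, f(7)=-53541, f(8)=-190689; answer -190689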